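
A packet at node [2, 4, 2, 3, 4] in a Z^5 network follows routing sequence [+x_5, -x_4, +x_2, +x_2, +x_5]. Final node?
(2, 6, 2, 2, 6)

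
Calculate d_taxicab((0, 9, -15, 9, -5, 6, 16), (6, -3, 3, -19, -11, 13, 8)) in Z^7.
85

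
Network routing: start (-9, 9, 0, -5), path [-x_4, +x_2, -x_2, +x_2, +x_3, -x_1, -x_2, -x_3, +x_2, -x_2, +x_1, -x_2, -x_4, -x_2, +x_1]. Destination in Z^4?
(-8, 7, 0, -7)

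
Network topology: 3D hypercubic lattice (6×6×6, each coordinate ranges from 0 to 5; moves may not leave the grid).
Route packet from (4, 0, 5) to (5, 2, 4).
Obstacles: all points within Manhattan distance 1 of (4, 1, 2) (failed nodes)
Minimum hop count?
4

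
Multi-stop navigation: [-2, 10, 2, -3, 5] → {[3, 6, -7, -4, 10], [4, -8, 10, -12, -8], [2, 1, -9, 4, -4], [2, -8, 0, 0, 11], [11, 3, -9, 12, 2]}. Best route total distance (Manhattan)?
166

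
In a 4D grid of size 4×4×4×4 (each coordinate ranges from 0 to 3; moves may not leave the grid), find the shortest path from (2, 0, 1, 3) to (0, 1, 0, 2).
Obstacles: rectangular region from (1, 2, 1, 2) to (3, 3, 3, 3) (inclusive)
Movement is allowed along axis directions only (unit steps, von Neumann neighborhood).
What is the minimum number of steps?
5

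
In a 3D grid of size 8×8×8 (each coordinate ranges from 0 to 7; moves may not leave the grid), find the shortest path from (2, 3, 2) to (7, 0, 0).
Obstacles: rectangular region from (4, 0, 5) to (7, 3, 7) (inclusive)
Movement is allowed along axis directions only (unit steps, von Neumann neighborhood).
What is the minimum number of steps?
10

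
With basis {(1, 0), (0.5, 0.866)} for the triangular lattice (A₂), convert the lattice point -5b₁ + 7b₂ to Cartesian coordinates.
(-1.5, 6.062)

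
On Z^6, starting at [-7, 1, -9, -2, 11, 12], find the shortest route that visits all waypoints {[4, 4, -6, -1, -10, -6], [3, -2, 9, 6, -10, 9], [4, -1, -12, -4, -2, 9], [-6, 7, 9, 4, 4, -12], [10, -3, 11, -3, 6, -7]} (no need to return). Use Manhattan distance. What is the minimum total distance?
208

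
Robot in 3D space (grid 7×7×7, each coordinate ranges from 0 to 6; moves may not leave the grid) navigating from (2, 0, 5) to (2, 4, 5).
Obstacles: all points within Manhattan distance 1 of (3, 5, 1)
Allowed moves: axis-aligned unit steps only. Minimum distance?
4
(one shortest path: (2, 0, 5) → (2, 1, 5) → (2, 2, 5) → (2, 3, 5) → (2, 4, 5))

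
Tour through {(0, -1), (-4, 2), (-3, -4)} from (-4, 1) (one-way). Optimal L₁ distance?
14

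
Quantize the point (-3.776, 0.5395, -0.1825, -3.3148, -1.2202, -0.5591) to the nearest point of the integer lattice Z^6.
(-4, 1, 0, -3, -1, -1)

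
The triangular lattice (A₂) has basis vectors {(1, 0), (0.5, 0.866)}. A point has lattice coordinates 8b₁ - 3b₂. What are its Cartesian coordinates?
(6.5, -2.598)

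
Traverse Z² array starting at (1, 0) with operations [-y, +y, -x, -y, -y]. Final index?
(0, -2)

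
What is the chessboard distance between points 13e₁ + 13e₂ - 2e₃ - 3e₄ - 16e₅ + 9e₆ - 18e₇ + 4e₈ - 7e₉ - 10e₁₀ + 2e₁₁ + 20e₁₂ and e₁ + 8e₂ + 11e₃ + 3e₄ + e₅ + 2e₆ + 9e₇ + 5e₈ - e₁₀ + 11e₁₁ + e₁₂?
27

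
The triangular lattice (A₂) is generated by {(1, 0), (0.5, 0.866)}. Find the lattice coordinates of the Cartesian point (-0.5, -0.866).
-b₂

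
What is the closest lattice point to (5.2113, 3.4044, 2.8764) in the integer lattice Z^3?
(5, 3, 3)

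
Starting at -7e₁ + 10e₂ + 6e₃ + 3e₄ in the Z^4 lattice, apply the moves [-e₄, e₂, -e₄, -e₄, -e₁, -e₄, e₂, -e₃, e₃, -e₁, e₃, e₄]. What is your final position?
(-9, 12, 7, 0)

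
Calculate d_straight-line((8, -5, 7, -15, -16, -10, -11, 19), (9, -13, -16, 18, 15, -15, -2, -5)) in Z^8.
57.6715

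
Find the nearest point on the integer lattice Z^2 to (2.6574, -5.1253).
(3, -5)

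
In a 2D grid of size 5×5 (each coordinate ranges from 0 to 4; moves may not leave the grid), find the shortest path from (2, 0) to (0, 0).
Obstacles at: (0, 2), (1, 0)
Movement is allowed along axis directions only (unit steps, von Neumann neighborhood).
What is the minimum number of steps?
4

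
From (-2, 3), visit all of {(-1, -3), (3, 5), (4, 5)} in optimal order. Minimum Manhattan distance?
20
(one optimal route: (-2, 3) → (-1, -3) → (3, 5) → (4, 5))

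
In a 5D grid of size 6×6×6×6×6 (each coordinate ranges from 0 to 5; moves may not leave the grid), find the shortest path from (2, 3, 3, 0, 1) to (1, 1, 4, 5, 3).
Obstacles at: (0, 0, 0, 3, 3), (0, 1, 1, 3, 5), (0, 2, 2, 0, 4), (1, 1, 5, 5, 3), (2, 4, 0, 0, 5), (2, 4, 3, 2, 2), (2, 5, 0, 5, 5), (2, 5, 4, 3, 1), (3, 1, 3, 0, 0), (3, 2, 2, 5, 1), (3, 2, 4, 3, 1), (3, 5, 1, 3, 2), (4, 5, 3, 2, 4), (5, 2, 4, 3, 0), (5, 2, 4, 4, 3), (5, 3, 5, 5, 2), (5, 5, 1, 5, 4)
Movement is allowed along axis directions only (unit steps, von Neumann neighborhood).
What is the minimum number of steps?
11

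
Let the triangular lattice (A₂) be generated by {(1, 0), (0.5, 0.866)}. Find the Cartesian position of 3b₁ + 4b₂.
(5, 3.464)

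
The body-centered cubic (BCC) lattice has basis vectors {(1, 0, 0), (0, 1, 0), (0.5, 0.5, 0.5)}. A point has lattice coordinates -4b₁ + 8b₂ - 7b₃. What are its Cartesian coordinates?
(-7.5, 4.5, -3.5)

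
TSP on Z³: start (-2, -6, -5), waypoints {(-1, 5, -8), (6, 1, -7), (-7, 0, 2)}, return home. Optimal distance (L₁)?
68
(one optimal route: (-2, -6, -5) → (-1, 5, -8) → (6, 1, -7) → (-7, 0, 2) → (-2, -6, -5))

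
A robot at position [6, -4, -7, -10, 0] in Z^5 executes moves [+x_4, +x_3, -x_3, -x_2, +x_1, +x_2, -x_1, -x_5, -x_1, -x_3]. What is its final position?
(5, -4, -8, -9, -1)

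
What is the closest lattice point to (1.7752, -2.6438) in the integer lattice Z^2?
(2, -3)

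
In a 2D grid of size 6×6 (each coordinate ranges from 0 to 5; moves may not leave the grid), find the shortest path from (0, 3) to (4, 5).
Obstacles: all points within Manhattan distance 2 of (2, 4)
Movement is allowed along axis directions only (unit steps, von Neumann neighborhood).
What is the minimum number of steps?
12
(one shortest path: (0, 3) → (0, 2) → (1, 2) → (1, 1) → (2, 1) → (3, 1) → (4, 1) → (5, 1) → (5, 2) → (5, 3) → (5, 4) → (5, 5) → (4, 5))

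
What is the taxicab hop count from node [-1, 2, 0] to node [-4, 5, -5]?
11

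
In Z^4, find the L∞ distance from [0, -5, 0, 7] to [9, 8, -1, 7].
13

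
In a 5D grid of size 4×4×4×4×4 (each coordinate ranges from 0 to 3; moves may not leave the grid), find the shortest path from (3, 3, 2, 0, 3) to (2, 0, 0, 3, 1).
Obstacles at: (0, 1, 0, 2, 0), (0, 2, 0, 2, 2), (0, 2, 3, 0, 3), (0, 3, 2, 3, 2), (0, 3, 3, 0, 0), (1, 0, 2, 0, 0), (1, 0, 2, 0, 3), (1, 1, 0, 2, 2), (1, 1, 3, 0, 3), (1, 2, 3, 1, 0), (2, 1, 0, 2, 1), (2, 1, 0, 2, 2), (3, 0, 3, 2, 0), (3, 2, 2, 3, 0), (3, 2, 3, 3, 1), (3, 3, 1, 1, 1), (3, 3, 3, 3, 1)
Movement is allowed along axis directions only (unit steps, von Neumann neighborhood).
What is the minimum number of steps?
11
(one shortest path: (3, 3, 2, 0, 3) → (2, 3, 2, 0, 3) → (2, 2, 2, 0, 3) → (2, 1, 2, 0, 3) → (2, 0, 2, 0, 3) → (2, 0, 1, 0, 3) → (2, 0, 0, 0, 3) → (2, 0, 0, 1, 3) → (2, 0, 0, 2, 3) → (2, 0, 0, 3, 3) → (2, 0, 0, 3, 2) → (2, 0, 0, 3, 1))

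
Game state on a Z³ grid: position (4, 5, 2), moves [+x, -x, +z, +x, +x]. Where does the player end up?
(6, 5, 3)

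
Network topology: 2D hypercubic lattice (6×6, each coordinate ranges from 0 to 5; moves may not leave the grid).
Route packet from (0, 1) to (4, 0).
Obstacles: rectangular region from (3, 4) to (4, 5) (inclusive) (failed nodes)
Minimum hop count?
5
(one shortest path: (0, 1) → (1, 1) → (2, 1) → (3, 1) → (4, 1) → (4, 0))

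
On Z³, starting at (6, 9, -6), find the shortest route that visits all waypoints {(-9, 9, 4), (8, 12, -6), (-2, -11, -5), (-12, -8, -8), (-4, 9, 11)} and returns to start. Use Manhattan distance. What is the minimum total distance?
126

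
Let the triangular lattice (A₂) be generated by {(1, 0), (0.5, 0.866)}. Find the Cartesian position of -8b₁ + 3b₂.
(-6.5, 2.598)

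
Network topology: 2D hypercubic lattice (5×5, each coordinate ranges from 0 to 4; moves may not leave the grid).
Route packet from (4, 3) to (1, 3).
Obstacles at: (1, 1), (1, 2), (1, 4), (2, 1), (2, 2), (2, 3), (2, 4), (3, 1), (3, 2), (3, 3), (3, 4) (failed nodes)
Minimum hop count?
11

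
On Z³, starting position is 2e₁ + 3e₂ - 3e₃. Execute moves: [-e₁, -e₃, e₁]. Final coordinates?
(2, 3, -4)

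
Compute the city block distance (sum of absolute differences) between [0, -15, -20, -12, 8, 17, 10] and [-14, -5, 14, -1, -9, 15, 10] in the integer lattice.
88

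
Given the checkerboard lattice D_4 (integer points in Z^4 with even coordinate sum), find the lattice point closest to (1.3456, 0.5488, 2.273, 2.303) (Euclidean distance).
(1, 1, 2, 2)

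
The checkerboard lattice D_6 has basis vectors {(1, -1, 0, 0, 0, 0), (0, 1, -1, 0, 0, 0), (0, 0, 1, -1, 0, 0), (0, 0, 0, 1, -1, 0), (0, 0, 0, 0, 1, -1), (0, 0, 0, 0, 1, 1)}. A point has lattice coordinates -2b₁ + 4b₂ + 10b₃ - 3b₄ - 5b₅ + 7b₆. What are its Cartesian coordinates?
(-2, 6, 6, -13, 5, 12)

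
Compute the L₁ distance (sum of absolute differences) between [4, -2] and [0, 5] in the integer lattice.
11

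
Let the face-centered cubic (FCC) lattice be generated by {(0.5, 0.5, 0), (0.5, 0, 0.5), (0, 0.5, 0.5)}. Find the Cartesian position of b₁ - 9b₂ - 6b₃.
(-4, -2.5, -7.5)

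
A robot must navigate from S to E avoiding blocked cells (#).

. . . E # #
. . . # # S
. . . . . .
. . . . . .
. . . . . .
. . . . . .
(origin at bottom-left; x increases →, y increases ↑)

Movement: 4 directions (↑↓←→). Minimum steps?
7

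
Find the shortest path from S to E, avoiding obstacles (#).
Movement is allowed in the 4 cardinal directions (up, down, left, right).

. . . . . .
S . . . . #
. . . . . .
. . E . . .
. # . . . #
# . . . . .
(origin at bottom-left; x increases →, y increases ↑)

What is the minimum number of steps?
4
(one shortest path: (0, 4) → (1, 4) → (2, 4) → (2, 3) → (2, 2))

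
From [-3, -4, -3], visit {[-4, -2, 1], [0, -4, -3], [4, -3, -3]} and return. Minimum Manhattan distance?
28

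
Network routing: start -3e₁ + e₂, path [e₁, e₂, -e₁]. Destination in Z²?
(-3, 2)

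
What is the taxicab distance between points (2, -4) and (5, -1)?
6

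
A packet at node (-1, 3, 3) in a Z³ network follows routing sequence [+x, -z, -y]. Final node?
(0, 2, 2)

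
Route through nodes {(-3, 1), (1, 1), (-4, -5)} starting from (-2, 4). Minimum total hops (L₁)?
17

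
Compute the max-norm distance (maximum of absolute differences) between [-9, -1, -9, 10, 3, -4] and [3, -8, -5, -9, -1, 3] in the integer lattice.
19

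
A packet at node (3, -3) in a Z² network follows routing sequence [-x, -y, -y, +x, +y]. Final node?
(3, -4)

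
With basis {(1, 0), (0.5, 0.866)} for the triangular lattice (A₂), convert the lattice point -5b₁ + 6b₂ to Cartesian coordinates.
(-2, 5.196)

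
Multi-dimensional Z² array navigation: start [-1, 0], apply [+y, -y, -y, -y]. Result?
(-1, -2)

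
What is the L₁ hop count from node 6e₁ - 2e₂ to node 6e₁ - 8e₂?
6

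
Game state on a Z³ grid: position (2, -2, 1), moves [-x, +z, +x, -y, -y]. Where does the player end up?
(2, -4, 2)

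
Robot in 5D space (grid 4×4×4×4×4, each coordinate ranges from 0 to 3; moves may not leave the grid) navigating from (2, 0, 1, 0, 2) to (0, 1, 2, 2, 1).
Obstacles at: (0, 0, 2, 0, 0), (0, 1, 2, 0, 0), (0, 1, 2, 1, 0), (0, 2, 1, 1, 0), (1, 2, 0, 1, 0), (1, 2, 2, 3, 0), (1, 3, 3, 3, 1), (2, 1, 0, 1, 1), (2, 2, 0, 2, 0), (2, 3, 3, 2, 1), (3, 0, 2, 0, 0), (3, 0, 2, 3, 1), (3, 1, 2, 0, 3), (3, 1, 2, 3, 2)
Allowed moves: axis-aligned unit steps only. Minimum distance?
7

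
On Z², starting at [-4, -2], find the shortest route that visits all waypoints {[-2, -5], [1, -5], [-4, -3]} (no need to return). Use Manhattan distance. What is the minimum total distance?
8
(one optimal route: (-4, -2) → (-4, -3) → (-2, -5) → (1, -5))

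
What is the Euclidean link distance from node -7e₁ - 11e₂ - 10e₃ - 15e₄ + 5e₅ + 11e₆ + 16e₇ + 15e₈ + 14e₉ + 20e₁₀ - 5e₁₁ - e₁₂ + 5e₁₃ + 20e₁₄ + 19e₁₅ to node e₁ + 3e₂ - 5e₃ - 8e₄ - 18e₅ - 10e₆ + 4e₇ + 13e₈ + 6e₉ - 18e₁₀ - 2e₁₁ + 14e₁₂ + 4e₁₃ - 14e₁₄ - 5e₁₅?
70.1926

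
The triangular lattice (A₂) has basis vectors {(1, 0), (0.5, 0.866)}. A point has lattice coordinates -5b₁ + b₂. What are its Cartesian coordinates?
(-4.5, 0.866)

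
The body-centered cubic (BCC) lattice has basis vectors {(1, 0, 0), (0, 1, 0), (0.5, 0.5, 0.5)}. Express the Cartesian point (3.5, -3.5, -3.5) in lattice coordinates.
7b₁ - 7b₃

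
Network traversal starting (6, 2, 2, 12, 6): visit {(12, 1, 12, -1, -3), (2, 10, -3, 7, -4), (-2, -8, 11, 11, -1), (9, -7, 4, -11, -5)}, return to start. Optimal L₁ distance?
186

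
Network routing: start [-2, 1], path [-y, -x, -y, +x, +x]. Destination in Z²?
(-1, -1)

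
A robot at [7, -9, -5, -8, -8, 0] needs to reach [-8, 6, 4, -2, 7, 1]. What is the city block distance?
61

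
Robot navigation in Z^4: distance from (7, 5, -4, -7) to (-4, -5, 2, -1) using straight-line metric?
17.1172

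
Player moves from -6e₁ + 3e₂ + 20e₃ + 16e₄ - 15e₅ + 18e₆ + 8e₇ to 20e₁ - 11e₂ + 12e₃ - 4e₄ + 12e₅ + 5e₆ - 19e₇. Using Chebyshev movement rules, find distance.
27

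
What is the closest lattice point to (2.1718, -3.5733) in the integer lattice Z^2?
(2, -4)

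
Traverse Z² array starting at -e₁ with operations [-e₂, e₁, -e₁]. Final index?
(-1, -1)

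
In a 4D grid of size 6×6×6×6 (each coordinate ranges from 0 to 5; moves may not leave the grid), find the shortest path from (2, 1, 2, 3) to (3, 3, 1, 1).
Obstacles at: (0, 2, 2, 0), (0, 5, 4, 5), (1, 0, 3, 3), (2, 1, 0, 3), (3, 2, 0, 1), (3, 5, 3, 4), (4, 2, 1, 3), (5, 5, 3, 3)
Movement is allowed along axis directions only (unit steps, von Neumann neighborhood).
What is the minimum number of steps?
6
(one shortest path: (2, 1, 2, 3) → (3, 1, 2, 3) → (3, 2, 2, 3) → (3, 3, 2, 3) → (3, 3, 1, 3) → (3, 3, 1, 2) → (3, 3, 1, 1))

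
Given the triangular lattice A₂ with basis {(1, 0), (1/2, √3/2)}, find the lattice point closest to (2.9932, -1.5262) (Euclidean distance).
(3, -1.732)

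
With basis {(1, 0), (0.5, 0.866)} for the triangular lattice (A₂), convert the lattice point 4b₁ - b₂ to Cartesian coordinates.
(3.5, -0.866)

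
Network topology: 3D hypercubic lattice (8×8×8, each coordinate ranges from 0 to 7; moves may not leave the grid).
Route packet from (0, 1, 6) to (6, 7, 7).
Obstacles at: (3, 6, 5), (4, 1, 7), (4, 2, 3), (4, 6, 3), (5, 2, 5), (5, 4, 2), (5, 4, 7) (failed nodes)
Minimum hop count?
13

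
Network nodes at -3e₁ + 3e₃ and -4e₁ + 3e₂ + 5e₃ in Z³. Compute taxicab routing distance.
6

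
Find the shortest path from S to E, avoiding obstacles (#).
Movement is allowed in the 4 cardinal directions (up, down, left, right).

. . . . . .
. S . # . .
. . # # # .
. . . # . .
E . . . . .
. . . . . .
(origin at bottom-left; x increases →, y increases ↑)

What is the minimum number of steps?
4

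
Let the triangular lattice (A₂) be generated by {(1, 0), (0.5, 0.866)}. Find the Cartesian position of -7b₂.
(-3.5, -6.062)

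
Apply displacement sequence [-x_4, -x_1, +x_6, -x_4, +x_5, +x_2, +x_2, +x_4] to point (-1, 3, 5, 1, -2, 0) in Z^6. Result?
(-2, 5, 5, 0, -1, 1)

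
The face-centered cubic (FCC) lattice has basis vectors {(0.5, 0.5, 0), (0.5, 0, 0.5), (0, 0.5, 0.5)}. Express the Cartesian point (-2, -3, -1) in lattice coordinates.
-4b₁ - 2b₃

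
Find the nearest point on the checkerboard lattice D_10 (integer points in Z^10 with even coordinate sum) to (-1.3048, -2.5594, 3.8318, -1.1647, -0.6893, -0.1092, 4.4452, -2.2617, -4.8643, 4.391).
(-1, -3, 4, -1, -1, 0, 5, -2, -5, 4)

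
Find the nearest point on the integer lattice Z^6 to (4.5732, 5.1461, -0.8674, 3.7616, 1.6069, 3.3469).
(5, 5, -1, 4, 2, 3)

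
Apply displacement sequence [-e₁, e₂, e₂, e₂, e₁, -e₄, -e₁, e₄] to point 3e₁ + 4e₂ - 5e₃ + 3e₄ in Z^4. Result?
(2, 7, -5, 3)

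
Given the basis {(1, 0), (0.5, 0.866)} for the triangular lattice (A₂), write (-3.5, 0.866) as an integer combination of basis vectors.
-4b₁ + b₂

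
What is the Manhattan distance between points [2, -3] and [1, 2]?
6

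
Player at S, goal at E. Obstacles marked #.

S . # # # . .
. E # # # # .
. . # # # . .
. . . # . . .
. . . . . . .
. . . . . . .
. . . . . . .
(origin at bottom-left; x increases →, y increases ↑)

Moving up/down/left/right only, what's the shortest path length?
2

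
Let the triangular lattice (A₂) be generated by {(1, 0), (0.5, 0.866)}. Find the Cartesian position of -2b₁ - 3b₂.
(-3.5, -2.598)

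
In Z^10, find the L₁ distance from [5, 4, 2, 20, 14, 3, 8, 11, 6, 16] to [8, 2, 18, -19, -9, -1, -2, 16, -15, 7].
132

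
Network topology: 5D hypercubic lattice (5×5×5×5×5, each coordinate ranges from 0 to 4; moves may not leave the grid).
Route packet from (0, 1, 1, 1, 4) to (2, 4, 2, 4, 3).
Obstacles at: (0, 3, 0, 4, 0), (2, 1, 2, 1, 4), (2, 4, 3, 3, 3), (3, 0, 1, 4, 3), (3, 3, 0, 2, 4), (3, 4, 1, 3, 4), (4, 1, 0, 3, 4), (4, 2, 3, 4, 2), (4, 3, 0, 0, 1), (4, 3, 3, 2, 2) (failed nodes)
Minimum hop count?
10
(one shortest path: (0, 1, 1, 1, 4) → (1, 1, 1, 1, 4) → (2, 1, 1, 1, 4) → (2, 2, 1, 1, 4) → (2, 3, 1, 1, 4) → (2, 4, 1, 1, 4) → (2, 4, 2, 1, 4) → (2, 4, 2, 2, 4) → (2, 4, 2, 3, 4) → (2, 4, 2, 4, 4) → (2, 4, 2, 4, 3))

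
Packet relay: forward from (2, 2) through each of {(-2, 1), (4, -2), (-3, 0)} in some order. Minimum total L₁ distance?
16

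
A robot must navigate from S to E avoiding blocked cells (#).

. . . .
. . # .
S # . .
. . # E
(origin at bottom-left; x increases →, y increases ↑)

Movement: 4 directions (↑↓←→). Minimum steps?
8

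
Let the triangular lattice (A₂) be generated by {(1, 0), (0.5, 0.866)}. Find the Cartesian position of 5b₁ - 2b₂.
(4, -1.732)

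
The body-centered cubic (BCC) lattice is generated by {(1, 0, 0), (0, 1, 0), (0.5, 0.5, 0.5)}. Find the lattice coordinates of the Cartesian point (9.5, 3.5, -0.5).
10b₁ + 4b₂ - b₃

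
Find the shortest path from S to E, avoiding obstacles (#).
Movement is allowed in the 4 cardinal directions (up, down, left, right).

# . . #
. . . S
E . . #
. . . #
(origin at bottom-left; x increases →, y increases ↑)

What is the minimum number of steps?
4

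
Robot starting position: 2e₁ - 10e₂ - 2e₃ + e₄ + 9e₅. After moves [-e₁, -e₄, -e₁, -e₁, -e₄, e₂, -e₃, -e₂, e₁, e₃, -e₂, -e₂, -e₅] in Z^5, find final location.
(0, -12, -2, -1, 8)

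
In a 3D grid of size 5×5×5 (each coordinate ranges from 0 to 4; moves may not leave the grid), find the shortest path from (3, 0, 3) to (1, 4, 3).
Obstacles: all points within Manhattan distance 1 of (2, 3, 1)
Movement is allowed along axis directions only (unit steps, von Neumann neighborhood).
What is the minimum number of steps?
6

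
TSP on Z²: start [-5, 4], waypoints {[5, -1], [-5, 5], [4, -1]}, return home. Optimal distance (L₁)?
32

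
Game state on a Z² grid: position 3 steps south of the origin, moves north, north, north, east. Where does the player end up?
(1, 0)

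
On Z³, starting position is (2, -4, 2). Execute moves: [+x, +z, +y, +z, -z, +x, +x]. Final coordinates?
(5, -3, 3)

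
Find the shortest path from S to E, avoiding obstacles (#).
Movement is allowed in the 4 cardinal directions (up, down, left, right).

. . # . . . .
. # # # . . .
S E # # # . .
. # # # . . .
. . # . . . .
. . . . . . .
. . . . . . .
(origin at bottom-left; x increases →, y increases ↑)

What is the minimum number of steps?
1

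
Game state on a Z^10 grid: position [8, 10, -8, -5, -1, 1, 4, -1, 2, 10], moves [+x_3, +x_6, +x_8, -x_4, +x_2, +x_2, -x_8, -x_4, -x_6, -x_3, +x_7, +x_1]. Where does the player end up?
(9, 12, -8, -7, -1, 1, 5, -1, 2, 10)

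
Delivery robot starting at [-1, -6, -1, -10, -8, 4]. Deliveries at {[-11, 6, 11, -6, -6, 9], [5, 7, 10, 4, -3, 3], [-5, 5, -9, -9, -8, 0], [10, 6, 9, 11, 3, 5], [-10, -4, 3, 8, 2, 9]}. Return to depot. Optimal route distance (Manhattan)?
220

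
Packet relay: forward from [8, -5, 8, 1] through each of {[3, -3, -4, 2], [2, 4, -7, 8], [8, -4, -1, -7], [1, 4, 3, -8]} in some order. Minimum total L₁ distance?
80
(one optimal route: (8, -5, 8, 1) → (8, -4, -1, -7) → (3, -3, -4, 2) → (2, 4, -7, 8) → (1, 4, 3, -8))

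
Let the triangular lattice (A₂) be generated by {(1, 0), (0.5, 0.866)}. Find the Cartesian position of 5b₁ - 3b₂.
(3.5, -2.598)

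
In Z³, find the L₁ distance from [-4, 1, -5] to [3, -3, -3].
13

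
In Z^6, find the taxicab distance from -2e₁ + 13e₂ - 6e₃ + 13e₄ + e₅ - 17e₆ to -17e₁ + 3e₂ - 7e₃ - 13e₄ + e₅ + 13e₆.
82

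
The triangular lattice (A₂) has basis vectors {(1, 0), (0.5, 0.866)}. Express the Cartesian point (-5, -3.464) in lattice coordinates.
-3b₁ - 4b₂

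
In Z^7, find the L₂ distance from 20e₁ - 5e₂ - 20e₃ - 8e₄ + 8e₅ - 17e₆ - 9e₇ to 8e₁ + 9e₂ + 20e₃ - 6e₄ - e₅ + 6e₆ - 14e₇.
50.7839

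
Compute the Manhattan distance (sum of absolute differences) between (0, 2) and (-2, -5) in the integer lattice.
9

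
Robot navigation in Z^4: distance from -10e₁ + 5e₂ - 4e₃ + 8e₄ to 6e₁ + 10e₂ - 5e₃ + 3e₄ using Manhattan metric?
27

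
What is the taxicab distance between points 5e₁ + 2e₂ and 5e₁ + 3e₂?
1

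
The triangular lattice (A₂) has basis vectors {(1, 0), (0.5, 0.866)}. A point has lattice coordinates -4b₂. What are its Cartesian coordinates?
(-2, -3.464)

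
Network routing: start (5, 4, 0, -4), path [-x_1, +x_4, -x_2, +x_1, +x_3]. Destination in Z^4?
(5, 3, 1, -3)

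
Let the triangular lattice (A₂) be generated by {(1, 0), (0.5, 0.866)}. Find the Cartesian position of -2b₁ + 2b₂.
(-1, 1.732)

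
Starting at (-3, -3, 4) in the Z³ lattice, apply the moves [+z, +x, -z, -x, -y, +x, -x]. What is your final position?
(-3, -4, 4)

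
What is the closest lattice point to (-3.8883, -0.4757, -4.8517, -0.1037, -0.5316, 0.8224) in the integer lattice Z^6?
(-4, 0, -5, 0, -1, 1)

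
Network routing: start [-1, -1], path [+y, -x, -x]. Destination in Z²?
(-3, 0)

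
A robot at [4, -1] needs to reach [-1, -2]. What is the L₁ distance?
6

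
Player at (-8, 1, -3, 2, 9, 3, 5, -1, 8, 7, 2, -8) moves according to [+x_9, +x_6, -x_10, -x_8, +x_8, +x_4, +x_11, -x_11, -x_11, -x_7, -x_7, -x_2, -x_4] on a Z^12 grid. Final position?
(-8, 0, -3, 2, 9, 4, 3, -1, 9, 6, 1, -8)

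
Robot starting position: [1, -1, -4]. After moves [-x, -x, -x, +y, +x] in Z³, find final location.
(-1, 0, -4)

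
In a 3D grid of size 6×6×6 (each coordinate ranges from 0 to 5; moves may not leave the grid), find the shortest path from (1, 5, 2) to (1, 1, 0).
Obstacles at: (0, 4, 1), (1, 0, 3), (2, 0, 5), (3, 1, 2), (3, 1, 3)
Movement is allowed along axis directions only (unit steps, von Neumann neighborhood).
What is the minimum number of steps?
6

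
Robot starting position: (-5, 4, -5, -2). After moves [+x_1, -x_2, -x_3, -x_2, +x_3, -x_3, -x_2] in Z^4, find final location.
(-4, 1, -6, -2)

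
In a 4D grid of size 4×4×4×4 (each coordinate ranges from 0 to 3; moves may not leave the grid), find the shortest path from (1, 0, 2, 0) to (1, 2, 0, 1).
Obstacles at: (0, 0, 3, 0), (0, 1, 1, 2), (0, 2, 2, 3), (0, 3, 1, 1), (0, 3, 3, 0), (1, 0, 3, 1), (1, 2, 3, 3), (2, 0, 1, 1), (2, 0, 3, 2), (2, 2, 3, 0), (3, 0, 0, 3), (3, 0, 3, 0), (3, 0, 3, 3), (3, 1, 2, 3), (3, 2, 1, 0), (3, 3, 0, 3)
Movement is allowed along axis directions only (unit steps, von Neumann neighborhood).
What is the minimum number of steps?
5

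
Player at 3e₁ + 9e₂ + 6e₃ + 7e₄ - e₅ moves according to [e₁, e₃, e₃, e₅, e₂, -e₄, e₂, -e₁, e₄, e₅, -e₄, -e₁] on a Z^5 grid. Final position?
(2, 11, 8, 6, 1)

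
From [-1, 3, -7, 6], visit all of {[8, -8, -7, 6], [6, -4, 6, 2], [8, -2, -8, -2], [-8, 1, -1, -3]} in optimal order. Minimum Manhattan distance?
88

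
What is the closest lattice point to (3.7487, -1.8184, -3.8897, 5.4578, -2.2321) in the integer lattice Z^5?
(4, -2, -4, 5, -2)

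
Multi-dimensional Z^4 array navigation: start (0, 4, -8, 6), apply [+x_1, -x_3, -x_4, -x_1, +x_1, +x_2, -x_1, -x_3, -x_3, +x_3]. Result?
(0, 5, -10, 5)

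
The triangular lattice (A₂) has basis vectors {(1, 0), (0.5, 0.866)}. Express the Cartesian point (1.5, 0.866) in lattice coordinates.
b₁ + b₂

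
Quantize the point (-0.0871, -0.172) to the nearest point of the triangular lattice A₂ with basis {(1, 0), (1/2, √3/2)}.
(0, 0)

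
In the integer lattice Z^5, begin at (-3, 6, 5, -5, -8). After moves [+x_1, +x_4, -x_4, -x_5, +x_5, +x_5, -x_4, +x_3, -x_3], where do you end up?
(-2, 6, 5, -6, -7)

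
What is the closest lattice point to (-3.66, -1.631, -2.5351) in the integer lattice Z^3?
(-4, -2, -3)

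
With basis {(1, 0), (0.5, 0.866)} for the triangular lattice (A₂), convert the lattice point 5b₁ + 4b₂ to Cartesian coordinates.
(7, 3.464)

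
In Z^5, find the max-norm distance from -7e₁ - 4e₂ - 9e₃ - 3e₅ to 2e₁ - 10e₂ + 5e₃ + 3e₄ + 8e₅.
14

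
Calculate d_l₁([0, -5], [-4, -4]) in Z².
5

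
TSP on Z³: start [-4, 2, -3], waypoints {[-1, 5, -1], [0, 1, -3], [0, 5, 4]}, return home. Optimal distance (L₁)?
30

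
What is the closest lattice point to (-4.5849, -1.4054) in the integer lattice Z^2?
(-5, -1)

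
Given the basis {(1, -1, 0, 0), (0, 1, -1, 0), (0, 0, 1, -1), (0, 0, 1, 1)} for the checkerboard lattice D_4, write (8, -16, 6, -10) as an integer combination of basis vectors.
8b₁ - 8b₂ + 4b₃ - 6b₄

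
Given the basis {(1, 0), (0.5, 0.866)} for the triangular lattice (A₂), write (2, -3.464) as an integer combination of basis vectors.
4b₁ - 4b₂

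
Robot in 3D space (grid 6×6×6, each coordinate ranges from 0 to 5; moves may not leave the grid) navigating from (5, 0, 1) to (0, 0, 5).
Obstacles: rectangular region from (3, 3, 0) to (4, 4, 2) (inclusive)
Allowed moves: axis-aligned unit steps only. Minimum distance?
9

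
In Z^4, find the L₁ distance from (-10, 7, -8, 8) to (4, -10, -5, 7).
35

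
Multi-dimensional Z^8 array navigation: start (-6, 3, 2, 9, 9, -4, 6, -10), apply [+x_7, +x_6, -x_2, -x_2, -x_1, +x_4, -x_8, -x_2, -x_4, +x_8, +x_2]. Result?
(-7, 1, 2, 9, 9, -3, 7, -10)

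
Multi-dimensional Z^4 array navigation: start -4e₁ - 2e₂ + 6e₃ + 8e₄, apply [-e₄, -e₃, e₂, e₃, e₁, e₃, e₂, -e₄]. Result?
(-3, 0, 7, 6)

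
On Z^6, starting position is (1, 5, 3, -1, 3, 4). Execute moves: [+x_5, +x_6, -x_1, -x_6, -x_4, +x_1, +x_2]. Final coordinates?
(1, 6, 3, -2, 4, 4)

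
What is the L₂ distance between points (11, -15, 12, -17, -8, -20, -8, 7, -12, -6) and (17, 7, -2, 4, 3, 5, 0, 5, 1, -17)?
47.55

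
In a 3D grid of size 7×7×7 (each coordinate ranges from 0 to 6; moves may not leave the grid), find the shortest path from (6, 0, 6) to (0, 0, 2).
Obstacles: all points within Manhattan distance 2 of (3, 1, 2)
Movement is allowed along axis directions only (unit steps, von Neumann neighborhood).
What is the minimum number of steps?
10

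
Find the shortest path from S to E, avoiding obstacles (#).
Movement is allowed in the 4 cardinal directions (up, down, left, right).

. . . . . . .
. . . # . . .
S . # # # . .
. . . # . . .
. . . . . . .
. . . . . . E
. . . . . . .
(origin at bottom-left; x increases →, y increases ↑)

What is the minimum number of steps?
9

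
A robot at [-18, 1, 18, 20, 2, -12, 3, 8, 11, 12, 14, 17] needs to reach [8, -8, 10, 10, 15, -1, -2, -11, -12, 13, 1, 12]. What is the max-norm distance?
26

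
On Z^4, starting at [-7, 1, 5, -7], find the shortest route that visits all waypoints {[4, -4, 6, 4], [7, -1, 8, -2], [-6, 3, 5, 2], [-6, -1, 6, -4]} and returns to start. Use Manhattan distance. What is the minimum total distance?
70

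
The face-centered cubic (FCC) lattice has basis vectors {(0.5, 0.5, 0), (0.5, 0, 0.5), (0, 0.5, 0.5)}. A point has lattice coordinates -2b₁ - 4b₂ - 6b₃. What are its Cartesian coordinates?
(-3, -4, -5)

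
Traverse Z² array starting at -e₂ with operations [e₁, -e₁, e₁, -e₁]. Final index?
(0, -1)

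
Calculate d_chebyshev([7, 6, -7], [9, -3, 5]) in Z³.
12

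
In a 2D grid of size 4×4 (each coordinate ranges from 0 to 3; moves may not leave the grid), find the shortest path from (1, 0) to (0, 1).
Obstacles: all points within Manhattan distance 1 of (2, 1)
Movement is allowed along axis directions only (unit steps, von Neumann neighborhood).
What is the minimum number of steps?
2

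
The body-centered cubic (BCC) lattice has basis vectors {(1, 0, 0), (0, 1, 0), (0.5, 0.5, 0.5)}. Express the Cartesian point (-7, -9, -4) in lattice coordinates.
-3b₁ - 5b₂ - 8b₃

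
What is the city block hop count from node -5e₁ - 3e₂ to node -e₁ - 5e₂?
6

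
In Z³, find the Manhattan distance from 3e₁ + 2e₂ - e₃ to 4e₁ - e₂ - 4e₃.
7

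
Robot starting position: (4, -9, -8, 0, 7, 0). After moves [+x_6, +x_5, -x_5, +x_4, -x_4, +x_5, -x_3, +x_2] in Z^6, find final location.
(4, -8, -9, 0, 8, 1)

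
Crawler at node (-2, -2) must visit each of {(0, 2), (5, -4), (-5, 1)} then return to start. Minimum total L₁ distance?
32
(one optimal route: (-2, -2) → (5, -4) → (0, 2) → (-5, 1) → (-2, -2))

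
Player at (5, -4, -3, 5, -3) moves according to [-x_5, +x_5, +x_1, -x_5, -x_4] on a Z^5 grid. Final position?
(6, -4, -3, 4, -4)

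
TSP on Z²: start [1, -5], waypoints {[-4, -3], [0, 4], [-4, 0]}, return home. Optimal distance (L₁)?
28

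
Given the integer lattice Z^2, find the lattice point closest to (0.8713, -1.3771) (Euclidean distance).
(1, -1)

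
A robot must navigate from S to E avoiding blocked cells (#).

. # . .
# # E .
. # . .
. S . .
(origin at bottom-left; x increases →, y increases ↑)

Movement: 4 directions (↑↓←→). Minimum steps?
3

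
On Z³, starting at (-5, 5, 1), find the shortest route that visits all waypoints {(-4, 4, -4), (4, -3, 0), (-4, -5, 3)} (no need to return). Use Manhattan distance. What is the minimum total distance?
36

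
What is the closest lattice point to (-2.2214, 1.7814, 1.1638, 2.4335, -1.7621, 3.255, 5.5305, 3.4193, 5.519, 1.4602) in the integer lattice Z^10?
(-2, 2, 1, 2, -2, 3, 6, 3, 6, 1)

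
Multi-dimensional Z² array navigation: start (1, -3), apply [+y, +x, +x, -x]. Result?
(2, -2)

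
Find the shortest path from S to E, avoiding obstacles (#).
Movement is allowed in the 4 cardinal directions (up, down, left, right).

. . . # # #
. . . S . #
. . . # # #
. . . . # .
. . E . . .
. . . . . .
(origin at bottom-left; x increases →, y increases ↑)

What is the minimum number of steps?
4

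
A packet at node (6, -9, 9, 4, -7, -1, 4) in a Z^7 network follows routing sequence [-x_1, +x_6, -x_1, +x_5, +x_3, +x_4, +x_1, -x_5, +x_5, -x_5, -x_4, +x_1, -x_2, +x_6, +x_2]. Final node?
(6, -9, 10, 4, -7, 1, 4)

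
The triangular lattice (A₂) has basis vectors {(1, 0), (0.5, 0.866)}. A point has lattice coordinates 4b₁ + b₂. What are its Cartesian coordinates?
(4.5, 0.866)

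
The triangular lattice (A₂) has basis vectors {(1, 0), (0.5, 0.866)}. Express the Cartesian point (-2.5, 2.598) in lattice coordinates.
-4b₁ + 3b₂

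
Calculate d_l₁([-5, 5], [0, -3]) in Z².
13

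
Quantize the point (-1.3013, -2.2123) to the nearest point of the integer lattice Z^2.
(-1, -2)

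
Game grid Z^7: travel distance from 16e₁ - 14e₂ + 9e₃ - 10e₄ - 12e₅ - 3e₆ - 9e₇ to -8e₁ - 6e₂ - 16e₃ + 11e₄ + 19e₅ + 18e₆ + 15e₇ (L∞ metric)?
31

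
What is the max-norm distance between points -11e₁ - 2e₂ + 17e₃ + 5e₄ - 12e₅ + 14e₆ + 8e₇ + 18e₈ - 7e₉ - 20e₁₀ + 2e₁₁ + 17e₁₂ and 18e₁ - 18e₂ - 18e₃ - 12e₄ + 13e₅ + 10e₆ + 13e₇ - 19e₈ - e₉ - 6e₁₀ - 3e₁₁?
37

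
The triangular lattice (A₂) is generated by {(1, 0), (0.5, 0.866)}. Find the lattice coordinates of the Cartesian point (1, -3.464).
3b₁ - 4b₂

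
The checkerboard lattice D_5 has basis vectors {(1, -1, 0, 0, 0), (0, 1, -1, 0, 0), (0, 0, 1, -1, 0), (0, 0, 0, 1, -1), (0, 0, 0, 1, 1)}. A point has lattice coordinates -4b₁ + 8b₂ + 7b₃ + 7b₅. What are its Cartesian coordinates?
(-4, 12, -1, 0, 7)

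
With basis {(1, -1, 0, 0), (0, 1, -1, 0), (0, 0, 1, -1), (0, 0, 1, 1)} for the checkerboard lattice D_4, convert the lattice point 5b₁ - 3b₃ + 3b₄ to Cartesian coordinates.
(5, -5, 0, 6)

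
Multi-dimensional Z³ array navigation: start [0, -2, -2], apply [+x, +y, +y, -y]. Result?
(1, -1, -2)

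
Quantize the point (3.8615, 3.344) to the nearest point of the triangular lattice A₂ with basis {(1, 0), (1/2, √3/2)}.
(4, 3.464)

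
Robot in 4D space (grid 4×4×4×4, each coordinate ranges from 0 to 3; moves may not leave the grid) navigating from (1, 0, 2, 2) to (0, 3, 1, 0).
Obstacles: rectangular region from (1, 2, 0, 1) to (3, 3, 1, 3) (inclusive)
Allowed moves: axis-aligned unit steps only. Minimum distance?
7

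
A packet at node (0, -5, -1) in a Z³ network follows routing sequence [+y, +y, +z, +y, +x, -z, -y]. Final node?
(1, -3, -1)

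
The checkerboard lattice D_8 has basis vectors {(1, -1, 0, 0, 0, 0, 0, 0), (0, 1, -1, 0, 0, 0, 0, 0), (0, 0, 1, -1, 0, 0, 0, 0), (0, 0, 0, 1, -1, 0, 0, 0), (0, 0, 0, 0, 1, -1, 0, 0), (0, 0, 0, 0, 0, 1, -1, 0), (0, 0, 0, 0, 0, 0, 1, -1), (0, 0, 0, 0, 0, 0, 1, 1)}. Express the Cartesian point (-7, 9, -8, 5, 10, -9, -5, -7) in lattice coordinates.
-7b₁ + 2b₂ - 6b₃ - b₄ + 9b₅ + b₇ - 6b₈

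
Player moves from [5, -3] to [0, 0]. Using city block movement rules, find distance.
8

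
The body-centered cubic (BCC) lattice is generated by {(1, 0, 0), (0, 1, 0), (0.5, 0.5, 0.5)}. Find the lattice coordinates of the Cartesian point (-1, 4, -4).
3b₁ + 8b₂ - 8b₃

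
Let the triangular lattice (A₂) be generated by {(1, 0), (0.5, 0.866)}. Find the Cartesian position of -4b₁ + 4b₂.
(-2, 3.464)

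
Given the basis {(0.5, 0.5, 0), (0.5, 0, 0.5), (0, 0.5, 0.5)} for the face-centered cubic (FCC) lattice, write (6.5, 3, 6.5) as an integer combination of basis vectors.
3b₁ + 10b₂ + 3b₃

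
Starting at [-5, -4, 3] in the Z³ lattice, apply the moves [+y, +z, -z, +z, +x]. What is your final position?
(-4, -3, 4)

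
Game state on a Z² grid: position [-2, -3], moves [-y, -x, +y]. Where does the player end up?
(-3, -3)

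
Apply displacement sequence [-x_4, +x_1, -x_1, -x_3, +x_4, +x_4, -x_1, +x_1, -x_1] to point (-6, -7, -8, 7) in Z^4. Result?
(-7, -7, -9, 8)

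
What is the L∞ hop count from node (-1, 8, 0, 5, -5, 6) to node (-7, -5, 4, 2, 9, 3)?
14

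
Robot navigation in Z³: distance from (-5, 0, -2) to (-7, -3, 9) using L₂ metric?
11.5758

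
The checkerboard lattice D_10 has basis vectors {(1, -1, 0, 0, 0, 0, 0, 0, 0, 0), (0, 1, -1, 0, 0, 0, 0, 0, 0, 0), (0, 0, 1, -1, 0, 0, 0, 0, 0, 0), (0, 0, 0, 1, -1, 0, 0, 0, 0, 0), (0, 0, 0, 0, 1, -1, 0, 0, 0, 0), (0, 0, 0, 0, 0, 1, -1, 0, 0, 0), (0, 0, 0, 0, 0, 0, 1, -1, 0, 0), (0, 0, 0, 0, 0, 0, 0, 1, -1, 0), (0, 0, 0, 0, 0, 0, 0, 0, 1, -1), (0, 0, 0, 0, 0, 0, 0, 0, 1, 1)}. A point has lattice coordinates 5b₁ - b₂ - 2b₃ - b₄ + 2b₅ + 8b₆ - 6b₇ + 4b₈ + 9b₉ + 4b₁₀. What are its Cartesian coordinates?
(5, -6, -1, 1, 3, 6, -14, 10, 9, -5)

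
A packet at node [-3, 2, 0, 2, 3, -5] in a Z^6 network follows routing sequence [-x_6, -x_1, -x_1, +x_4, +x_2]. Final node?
(-5, 3, 0, 3, 3, -6)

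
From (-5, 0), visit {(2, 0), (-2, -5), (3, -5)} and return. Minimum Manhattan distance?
26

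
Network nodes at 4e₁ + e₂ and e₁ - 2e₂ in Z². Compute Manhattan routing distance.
6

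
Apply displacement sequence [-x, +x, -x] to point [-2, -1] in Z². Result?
(-3, -1)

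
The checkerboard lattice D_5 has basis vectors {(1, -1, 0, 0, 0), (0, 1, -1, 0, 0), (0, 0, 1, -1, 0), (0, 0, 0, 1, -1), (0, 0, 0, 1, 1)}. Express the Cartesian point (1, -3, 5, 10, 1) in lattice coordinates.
b₁ - 2b₂ + 3b₃ + 6b₄ + 7b₅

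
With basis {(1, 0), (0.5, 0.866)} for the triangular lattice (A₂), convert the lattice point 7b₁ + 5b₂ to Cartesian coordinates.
(9.5, 4.33)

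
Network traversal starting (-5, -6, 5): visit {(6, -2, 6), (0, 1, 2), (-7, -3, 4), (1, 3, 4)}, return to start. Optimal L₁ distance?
52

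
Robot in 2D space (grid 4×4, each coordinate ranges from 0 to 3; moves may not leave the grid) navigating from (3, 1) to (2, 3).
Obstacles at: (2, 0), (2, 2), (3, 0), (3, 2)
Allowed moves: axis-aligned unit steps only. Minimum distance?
5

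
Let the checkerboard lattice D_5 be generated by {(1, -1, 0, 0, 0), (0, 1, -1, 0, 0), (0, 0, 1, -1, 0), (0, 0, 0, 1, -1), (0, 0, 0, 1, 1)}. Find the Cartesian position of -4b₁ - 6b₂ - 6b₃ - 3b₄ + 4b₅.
(-4, -2, 0, 7, 7)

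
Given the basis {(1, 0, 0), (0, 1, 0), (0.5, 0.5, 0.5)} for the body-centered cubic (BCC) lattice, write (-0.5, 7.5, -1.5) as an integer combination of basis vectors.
b₁ + 9b₂ - 3b₃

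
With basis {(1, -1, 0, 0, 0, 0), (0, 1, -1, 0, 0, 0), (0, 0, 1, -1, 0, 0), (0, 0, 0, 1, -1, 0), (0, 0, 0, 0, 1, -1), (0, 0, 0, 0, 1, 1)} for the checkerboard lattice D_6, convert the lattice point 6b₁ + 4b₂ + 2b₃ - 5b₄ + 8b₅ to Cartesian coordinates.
(6, -2, -2, -7, 13, -8)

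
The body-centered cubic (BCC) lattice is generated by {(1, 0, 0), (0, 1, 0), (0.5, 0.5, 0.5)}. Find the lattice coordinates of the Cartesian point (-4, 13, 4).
-8b₁ + 9b₂ + 8b₃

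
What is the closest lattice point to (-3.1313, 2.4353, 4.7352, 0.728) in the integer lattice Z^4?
(-3, 2, 5, 1)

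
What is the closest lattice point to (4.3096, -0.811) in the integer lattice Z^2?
(4, -1)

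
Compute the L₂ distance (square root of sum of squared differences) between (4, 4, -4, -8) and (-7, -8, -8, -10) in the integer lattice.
16.8819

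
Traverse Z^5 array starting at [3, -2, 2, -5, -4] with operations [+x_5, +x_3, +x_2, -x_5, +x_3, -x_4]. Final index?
(3, -1, 4, -6, -4)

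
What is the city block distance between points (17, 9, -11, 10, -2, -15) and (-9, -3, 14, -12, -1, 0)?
101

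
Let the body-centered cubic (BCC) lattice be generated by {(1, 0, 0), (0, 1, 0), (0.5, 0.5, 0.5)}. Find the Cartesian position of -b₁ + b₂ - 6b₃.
(-4, -2, -3)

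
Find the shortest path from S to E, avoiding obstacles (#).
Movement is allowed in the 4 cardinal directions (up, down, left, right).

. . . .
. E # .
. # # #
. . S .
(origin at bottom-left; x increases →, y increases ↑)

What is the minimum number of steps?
5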